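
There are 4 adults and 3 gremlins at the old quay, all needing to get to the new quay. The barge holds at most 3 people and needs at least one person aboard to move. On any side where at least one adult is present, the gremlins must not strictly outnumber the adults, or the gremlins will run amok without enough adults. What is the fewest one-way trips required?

Counting alone: each trip to the new quay takes at most 3 across and each return brings at least 1 back, so after t trips out (and t−1 returns) at most 3t − (t−1) of the 7 are across; that first reaches 7 at t = 3, so at least 5 crossings are needed.
The plan below uses exactly 5 crossings, so it is optimal:
1. 3 gremlins → the new quay.  (the old quay: 4A 0G; the new quay: 0A 3G)
2. 1 gremlin ← the old quay.  (the old quay: 4A 1G; the new quay: 0A 2G)
3. 3 adults → the new quay.  (the old quay: 1A 1G; the new quay: 3A 2G)
4. 1 adult ← the old quay.  (the old quay: 2A 1G; the new quay: 2A 2G)
5. 2 adults and 1 gremlin → the new quay.  (the old quay: 0A 0G; the new quay: 4A 3G)

5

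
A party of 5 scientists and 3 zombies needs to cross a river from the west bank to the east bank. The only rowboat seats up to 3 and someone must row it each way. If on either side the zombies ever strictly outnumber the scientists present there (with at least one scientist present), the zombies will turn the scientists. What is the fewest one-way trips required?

Counting alone: each trip to the east bank takes at most 3 across and each return brings at least 1 back, so after t trips out (and t−1 returns) at most 3t − (t−1) of the 8 are across; that first reaches 8 at t = 4, so at least 7 crossings are needed.
The plan below uses exactly 7 crossings, so it is optimal:
1. 2 zombies → the east bank.  (the west bank: 5S 1Z; the east bank: 0S 2Z)
2. 1 zombie ← the west bank.  (the west bank: 5S 2Z; the east bank: 0S 1Z)
3. 2 scientists and 1 zombie → the east bank.  (the west bank: 3S 1Z; the east bank: 2S 2Z)
4. 1 zombie ← the west bank.  (the west bank: 3S 2Z; the east bank: 2S 1Z)
5. 1 scientist and 2 zombies → the east bank.  (the west bank: 2S 0Z; the east bank: 3S 3Z)
6. 1 zombie ← the west bank.  (the west bank: 2S 1Z; the east bank: 3S 2Z)
7. 2 scientists and 1 zombie → the east bank.  (the west bank: 0S 0Z; the east bank: 5S 3Z)

7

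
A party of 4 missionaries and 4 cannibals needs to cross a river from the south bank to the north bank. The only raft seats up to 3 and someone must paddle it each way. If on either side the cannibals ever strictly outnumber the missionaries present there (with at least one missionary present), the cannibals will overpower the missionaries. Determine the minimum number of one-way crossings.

9

Counting alone: each trip to the north bank takes at most 3 across and each return brings at least 1 back, so after t trips out (and t−1 returns) at most 3t − (t−1) of the 8 are across; that first reaches 8 at t = 4, so at least 7 crossings are needed.
The safety rule pushes this higher. Following every safe sequence of crossings, the most of the 8 that can be at the north bank as the raft arrives there on crossing 7 is 7 — never all 8.
So no plan with fewer than 9 crossings exists, and this one achieves 9:
1. 2 cannibals → the north bank.  (the south bank: 4M 2C; the north bank: 0M 2C)
2. 1 cannibal ← the south bank.  (the south bank: 4M 3C; the north bank: 0M 1C)
3. 3 cannibals → the north bank.  (the south bank: 4M 0C; the north bank: 0M 4C)
4. 1 cannibal ← the south bank.  (the south bank: 4M 1C; the north bank: 0M 3C)
5. 3 missionaries → the north bank.  (the south bank: 1M 1C; the north bank: 3M 3C)
6. 1 missionary and 1 cannibal ← the south bank.  (the south bank: 2M 2C; the north bank: 2M 2C)
7. 2 missionaries → the north bank.  (the south bank: 0M 2C; the north bank: 4M 2C)
8. 1 cannibal ← the south bank.  (the south bank: 0M 3C; the north bank: 4M 1C)
9. 3 cannibals → the north bank.  (the south bank: 0M 0C; the north bank: 4M 4C)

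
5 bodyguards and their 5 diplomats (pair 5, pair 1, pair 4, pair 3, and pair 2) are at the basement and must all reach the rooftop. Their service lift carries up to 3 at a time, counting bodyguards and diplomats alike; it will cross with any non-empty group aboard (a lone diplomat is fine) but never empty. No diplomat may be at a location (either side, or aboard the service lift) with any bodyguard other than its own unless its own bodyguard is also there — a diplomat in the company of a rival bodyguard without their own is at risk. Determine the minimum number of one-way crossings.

Counting alone: each trip to the rooftop takes at most 3 across and each return brings at least 1 back, so after t trips out (and t−1 returns) at most 3t − (t−1) of the 10 are across; that first reaches 10 at t = 5, so at least 9 crossings are needed.
The safety rule pushes this higher. Following every safe sequence of crossings, the most of the 10 that can be at the rooftop as the service lift arrives there on crossing 9 is 9 — never all 10.
So no plan with fewer than 11 crossings exists, and this one achieves 11:
1. bodyguard 5 and diplomat 5 cross → the rooftop.
2. bodyguard 5 crosses ← the basement.
3. diplomat 1, diplomat 3, and diplomat 4 cross → the rooftop.
4. diplomat 5 crosses ← the basement.
5. bodyguard 1, bodyguard 3, and bodyguard 4 cross → the rooftop.
6. bodyguard 1 and diplomat 1 cross ← the basement.
7. bodyguard 1, bodyguard 2, and bodyguard 5 cross → the rooftop.
8. diplomat 4 crosses ← the basement.
9. diplomat 1 and diplomat 5 cross → the rooftop.
10. diplomat 5 crosses ← the basement.
11. diplomat 2, diplomat 4, and diplomat 5 cross → the rooftop.

11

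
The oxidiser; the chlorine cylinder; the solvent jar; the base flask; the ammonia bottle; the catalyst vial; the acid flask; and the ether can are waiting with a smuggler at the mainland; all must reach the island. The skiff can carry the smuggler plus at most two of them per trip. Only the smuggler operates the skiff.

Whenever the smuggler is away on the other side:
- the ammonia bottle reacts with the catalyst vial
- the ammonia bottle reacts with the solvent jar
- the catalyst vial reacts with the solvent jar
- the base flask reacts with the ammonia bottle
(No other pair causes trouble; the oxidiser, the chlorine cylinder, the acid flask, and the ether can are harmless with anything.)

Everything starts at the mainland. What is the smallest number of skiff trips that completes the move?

Counting alone: the smuggler can take at most 2 across per trip to the island, so moving all 8 needs at least 4 loaded trips out, with a return between consecutive ones — at least 7 crossings.
The safety rule pushes this higher. Following every safe sequence of crossings, the most of the 8 that can be at the island as the skiff arrives there on crossings 7, 9, 11 is 5, 6, 7 respectively — never all 8.
So no plan with fewer than 13 crossings exists, and this one achieves 13:
1. Smuggler goes to the island with the ammonia bottle and the solvent jar.
2. Smuggler goes back to the mainland with the solvent jar.
3. Smuggler goes to the island with the oxidiser and the solvent jar.
4. Smuggler goes back to the mainland with the solvent jar.
5. Smuggler goes to the island with the chlorine cylinder and the solvent jar.
6. Smuggler goes back to the mainland with the solvent jar.
7. Smuggler goes to the island with the base flask and the solvent jar.
8. Smuggler goes back to the mainland with the ammonia bottle.
9. Smuggler goes to the island with the acid flask and the ammonia bottle.
10. Smuggler goes back to the mainland with the ammonia bottle.
11. Smuggler goes to the island with the ammonia bottle and the ether can.
12. Smuggler goes back to the mainland with the ammonia bottle.
13. Smuggler goes to the island with the ammonia bottle and the catalyst vial.

13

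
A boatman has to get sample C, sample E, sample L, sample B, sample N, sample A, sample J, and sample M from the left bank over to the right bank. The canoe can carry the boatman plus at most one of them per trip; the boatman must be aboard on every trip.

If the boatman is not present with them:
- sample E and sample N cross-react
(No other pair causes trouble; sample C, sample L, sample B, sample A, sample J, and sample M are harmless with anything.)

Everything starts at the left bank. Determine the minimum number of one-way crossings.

Counting alone: the boatman can take at most 1 across per trip to the right bank, so moving all 8 needs at least 8 loaded trips out, with a return between consecutive ones — at least 15 crossings.
The plan below uses exactly 15 crossings, so it is optimal:
1. Boatman goes to the right bank with sample E.  [the left bank: sample A, sample B, sample C, sample J, sample L, sample M, sample N | the right bank: sample E]
2. Boatman goes back to the left bank alone.  [the left bank: sample A, sample B, sample C, sample J, sample L, sample M, sample N | the right bank: sample E]
3. Boatman goes to the right bank with sample C.  [the left bank: sample A, sample B, sample J, sample L, sample M, sample N | the right bank: sample C, sample E]
4. Boatman goes back to the left bank alone.  [the left bank: sample A, sample B, sample J, sample L, sample M, sample N | the right bank: sample C, sample E]
5. Boatman goes to the right bank with sample L.  [the left bank: sample A, sample B, sample J, sample M, sample N | the right bank: sample C, sample E, sample L]
6. Boatman goes back to the left bank alone.  [the left bank: sample A, sample B, sample J, sample M, sample N | the right bank: sample C, sample E, sample L]
7. Boatman goes to the right bank with sample B.  [the left bank: sample A, sample J, sample M, sample N | the right bank: sample B, sample C, sample E, sample L]
8. Boatman goes back to the left bank alone.  [the left bank: sample A, sample J, sample M, sample N | the right bank: sample B, sample C, sample E, sample L]
9. Boatman goes to the right bank with sample A.  [the left bank: sample J, sample M, sample N | the right bank: sample A, sample B, sample C, sample E, sample L]
10. Boatman goes back to the left bank alone.  [the left bank: sample J, sample M, sample N | the right bank: sample A, sample B, sample C, sample E, sample L]
11. Boatman goes to the right bank with sample J.  [the left bank: sample M, sample N | the right bank: sample A, sample B, sample C, sample E, sample J, sample L]
12. Boatman goes back to the left bank alone.  [the left bank: sample M, sample N | the right bank: sample A, sample B, sample C, sample E, sample J, sample L]
13. Boatman goes to the right bank with sample M.  [the left bank: sample N | the right bank: sample A, sample B, sample C, sample E, sample J, sample L, sample M]
14. Boatman goes back to the left bank alone.  [the left bank: sample N | the right bank: sample A, sample B, sample C, sample E, sample J, sample L, sample M]
15. Boatman goes to the right bank with sample N.  [the left bank: — | the right bank: sample A, sample B, sample C, sample E, sample J, sample L, sample M, sample N]

15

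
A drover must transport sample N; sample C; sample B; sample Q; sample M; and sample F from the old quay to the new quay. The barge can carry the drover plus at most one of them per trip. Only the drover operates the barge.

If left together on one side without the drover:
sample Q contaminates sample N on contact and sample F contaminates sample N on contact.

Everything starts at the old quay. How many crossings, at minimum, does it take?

13

Counting alone: the drover can take at most 1 across per trip to the new quay, so moving all 6 needs at least 6 loaded trips out, with a return between consecutive ones — at least 11 crossings.
The safety rule pushes this higher. Following every safe sequence of crossings, the most of the 6 that can be at the new quay as the barge arrives there on crossing 11 is 5 — never all 6.
So no plan with fewer than 13 crossings exists, and this one achieves 13:
1. Drover goes to the new quay with sample N.
2. Drover goes back to the old quay alone.
3. Drover goes to the new quay with sample C.
4. Drover goes back to the old quay alone.
5. Drover goes to the new quay with sample B.
6. Drover goes back to the old quay alone.
7. Drover goes to the new quay with sample Q.
8. Drover goes back to the old quay with sample N.
9. Drover goes to the new quay with sample F.
10. Drover goes back to the old quay alone.
11. Drover goes to the new quay with sample M.
12. Drover goes back to the old quay alone.
13. Drover goes to the new quay with sample N.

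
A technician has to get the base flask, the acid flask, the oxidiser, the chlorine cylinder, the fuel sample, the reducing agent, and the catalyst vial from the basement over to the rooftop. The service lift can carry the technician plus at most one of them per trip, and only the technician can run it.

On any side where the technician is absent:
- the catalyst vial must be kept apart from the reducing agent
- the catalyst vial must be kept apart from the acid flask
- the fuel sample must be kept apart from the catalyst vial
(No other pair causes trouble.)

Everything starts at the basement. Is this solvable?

No

Following every safe sequence of crossings from the start, the most of the 7 that can be at the rooftop as the service lift arrives there on crossings 1, 3, 5, 7, 9 is 1, 2, 3, 4, 5 respectively; the best ever achieved is 5 of 7.
From crossing 11 on, no configuration arises that was not already reachable earlier: only 72 distinct safe configurations (who is on which side, and where the service lift is) can ever be reached, none of them has everyone across, and every continuation just revisits them. So no valid plan exists.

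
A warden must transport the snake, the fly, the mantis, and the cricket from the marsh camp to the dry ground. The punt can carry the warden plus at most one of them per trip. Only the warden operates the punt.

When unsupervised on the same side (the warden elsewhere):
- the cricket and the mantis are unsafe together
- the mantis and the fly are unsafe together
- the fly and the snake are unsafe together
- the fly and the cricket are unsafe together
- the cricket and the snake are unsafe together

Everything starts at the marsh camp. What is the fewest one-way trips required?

Whatever the first load, the items left behind include a forbidden pair without the warden. No opening move is safe, so no plan exists.

impossible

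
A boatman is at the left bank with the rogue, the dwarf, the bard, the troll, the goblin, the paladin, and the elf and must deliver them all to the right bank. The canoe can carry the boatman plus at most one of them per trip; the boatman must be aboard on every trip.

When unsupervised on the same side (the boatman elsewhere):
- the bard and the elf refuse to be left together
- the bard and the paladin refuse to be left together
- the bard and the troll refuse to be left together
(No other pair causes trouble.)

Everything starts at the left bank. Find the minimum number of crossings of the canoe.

Following every safe sequence of crossings from the start, the most of the 7 that can be at the right bank as the canoe arrives there on crossings 1, 3, 5, 7, 9 is 1, 2, 3, 4, 5 respectively; the best ever achieved is 5 of 7.
From crossing 11 on, no configuration arises that was not already reachable earlier: only 72 distinct safe configurations (who is on which side, and where the canoe is) can ever be reached, none of them has everyone across, and every continuation just revisits them. So no valid plan exists.

impossible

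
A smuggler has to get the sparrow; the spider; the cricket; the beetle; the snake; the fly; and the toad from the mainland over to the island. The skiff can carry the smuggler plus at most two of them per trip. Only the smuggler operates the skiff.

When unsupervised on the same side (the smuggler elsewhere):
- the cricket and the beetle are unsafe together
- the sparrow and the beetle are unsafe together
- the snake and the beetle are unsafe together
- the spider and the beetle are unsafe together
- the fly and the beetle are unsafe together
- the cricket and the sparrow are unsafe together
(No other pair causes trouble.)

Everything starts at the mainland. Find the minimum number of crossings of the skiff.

11

Counting alone: the smuggler can take at most 2 across per trip to the island, so moving all 7 needs at least 4 loaded trips out, with a return between consecutive ones — at least 7 crossings.
The safety rule pushes this higher. Following every safe sequence of crossings, the most of the 7 that can be at the island as the skiff arrives there on crossings 7, 9 is 5, 6 respectively — never all 7.
So no plan with fewer than 11 crossings exists, and this one achieves 11:
1. Smuggler goes to the island with the beetle and the sparrow.
2. Smuggler goes back to the mainland with the sparrow.
3. Smuggler goes to the island with the sparrow and the spider.
4. Smuggler goes back to the mainland with the beetle.
5. Smuggler goes to the island with the beetle and the snake.
6. Smuggler goes back to the mainland with the beetle.
7. Smuggler goes to the island with the cricket and the fly.
8. Smuggler goes back to the mainland with the sparrow.
9. Smuggler goes to the island with the sparrow and the toad.
10. Smuggler goes back to the mainland with the sparrow.
11. Smuggler goes to the island with the beetle and the sparrow.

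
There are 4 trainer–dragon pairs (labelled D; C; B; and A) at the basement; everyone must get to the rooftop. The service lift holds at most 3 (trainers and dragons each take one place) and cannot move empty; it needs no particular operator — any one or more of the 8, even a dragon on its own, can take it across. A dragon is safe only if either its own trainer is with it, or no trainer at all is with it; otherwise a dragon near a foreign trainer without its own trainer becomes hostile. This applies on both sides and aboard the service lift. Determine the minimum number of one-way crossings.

9

Counting alone: each trip to the rooftop takes at most 3 across and each return brings at least 1 back, so after t trips out (and t−1 returns) at most 3t − (t−1) of the 8 are across; that first reaches 8 at t = 4, so at least 7 crossings are needed.
The safety rule pushes this higher. Following every safe sequence of crossings, the most of the 8 that can be at the rooftop as the service lift arrives there on crossing 7 is 7 — never all 8.
So no plan with fewer than 9 crossings exists, and this one achieves 9:
1. dragon D and trainer D cross → the rooftop.
2. trainer D crosses ← the basement.
3. dragon C, trainer C, and trainer D cross → the rooftop.
4. dragon D and trainer D cross ← the basement.
5. trainer A, trainer B, and trainer D cross → the rooftop.
6. dragon C crosses ← the basement.
7. dragon C and dragon D cross → the rooftop.
8. dragon D crosses ← the basement.
9. dragon A, dragon B, and dragon D cross → the rooftop.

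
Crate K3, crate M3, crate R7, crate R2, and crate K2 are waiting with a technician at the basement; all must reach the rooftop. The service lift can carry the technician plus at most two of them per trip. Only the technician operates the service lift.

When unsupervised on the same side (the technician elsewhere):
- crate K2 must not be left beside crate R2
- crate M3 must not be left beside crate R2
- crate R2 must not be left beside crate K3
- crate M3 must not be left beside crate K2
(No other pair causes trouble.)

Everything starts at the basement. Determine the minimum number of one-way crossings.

Counting alone: the technician can take at most 2 across per trip to the rooftop, so moving all 5 needs at least 3 loaded trips out, with a return between consecutive ones — at least 5 crossings.
The safety rule pushes this higher. Following every safe sequence of crossings, the most of the 5 that can be at the rooftop as the service lift arrives there on crossing 5 is 4 — never all 5.
So no plan with fewer than 7 crossings exists, and this one achieves 7:
1. Technician goes to the rooftop with crate M3 and crate R2.  [the basement: crate K2, crate K3, crate R7 | the rooftop: crate M3, crate R2]
2. Technician goes back to the basement with crate M3.  [the basement: crate K2, crate K3, crate M3, crate R7 | the rooftop: crate R2]
3. Technician goes to the rooftop with crate K3 and crate M3.  [the basement: crate K2, crate R7 | the rooftop: crate K3, crate M3, crate R2]
4. Technician goes back to the basement with crate R2.  [the basement: crate K2, crate R2, crate R7 | the rooftop: crate K3, crate M3]
5. Technician goes to the rooftop with crate R2 and crate R7.  [the basement: crate K2 | the rooftop: crate K3, crate M3, crate R2, crate R7]
6. Technician goes back to the basement with crate R2.  [the basement: crate K2, crate R2 | the rooftop: crate K3, crate M3, crate R7]
7. Technician goes to the rooftop with crate K2 and crate R2.  [the basement: — | the rooftop: crate K2, crate K3, crate M3, crate R2, crate R7]

7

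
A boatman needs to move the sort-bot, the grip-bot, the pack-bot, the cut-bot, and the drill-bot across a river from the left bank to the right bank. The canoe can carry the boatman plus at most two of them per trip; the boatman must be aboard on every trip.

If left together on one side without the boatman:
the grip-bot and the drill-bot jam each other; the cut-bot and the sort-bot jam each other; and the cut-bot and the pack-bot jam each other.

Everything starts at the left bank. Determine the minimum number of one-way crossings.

Counting alone: the boatman can take at most 2 across per trip to the right bank, so moving all 5 needs at least 3 loaded trips out, with a return between consecutive ones — at least 5 crossings.
The plan below uses exactly 5 crossings, so it is optimal:
1. Boatman goes to the right bank with the cut-bot and the grip-bot.  [the left bank: the drill-bot, the pack-bot, the sort-bot | the right bank: the cut-bot, the grip-bot]
2. Boatman goes back to the left bank alone.  [the left bank: the drill-bot, the pack-bot, the sort-bot | the right bank: the cut-bot, the grip-bot]
3. Boatman goes to the right bank with the pack-bot and the sort-bot.  [the left bank: the drill-bot | the right bank: the cut-bot, the grip-bot, the pack-bot, the sort-bot]
4. Boatman goes back to the left bank with the cut-bot.  [the left bank: the cut-bot, the drill-bot | the right bank: the grip-bot, the pack-bot, the sort-bot]
5. Boatman goes to the right bank with the cut-bot and the drill-bot.  [the left bank: — | the right bank: the cut-bot, the drill-bot, the grip-bot, the pack-bot, the sort-bot]

5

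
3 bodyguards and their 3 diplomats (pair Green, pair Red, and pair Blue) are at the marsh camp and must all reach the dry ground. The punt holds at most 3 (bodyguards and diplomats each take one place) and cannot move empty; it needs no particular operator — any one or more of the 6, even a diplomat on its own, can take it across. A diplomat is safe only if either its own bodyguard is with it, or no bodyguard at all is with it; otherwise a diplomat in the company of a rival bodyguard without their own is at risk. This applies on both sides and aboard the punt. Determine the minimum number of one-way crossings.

5

Counting alone: each trip to the dry ground takes at most 3 across and each return brings at least 1 back, so after t trips out (and t−1 returns) at most 3t − (t−1) of the 6 are across; that first reaches 6 at t = 3, so at least 5 crossings are needed.
The plan below uses exactly 5 crossings, so it is optimal:
1. bodyguard Green and diplomat Green cross → the dry ground.
2. bodyguard Green crosses ← the marsh camp.
3. bodyguard Blue, bodyguard Green, and bodyguard Red cross → the dry ground.
4. diplomat Green crosses ← the marsh camp.
5. diplomat Blue, diplomat Green, and diplomat Red cross → the dry ground.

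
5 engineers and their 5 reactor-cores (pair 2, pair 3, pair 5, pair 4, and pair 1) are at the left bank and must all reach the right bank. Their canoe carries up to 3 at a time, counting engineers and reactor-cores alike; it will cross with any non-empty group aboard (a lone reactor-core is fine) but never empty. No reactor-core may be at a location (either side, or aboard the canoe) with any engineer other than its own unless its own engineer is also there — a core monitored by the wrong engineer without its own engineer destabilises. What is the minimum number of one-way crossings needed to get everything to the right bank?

11

Counting alone: each trip to the right bank takes at most 3 across and each return brings at least 1 back, so after t trips out (and t−1 returns) at most 3t − (t−1) of the 10 are across; that first reaches 10 at t = 5, so at least 9 crossings are needed.
The safety rule pushes this higher. Following every safe sequence of crossings, the most of the 10 that can be at the right bank as the canoe arrives there on crossing 9 is 9 — never all 10.
So no plan with fewer than 11 crossings exists, and this one achieves 11:
1. engineer 2 and reactor-core 2 cross → the right bank.
2. engineer 2 crosses ← the left bank.
3. reactor-core 3, reactor-core 4, and reactor-core 5 cross → the right bank.
4. reactor-core 2 crosses ← the left bank.
5. engineer 3, engineer 4, and engineer 5 cross → the right bank.
6. engineer 3 and reactor-core 3 cross ← the left bank.
7. engineer 1, engineer 2, and engineer 3 cross → the right bank.
8. reactor-core 5 crosses ← the left bank.
9. reactor-core 2 and reactor-core 3 cross → the right bank.
10. reactor-core 2 crosses ← the left bank.
11. reactor-core 1, reactor-core 2, and reactor-core 5 cross → the right bank.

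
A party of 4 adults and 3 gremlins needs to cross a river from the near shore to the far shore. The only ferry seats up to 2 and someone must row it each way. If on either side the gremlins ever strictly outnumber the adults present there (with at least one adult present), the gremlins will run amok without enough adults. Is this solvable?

1. 2 gremlins → the far shore.  (the near shore: 4A 1G; the far shore: 0A 2G)
2. 1 gremlin ← the near shore.  (the near shore: 4A 2G; the far shore: 0A 1G)
3. 2 gremlins → the far shore.  (the near shore: 4A 0G; the far shore: 0A 3G)
4. 1 gremlin ← the near shore.  (the near shore: 4A 1G; the far shore: 0A 2G)
5. 2 adults → the far shore.  (the near shore: 2A 1G; the far shore: 2A 2G)
6. 1 gremlin ← the near shore.  (the near shore: 2A 2G; the far shore: 2A 1G)
7. 1 adult and 1 gremlin → the far shore.  (the near shore: 1A 1G; the far shore: 3A 2G)
8. 1 adult ← the near shore.  (the near shore: 2A 1G; the far shore: 2A 2G)
9. 1 adult and 1 gremlin → the far shore.  (the near shore: 1A 0G; the far shore: 3A 3G)
10. 1 gremlin ← the near shore.  (the near shore: 1A 1G; the far shore: 3A 2G)
11. 1 adult and 1 gremlin → the far shore.  (the near shore: 0A 0G; the far shore: 4A 3G)

Yes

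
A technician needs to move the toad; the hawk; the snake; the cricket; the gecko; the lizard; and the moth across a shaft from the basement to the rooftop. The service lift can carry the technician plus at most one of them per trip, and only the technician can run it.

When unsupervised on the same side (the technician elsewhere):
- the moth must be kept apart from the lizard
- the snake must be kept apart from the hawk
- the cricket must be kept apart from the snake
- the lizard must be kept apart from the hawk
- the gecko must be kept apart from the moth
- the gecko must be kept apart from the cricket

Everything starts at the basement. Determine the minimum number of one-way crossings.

impossible

Whatever the first load, the items left behind include a forbidden pair without the technician. No opening move is safe, so no plan exists.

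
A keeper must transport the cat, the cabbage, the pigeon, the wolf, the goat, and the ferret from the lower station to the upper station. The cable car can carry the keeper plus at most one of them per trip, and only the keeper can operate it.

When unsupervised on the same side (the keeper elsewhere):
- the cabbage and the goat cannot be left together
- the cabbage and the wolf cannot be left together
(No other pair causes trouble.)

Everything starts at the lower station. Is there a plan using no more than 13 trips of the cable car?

Yes

Yes — this plan uses 13 crossings (≤ 13):
1. Keeper goes to the upper station with the cabbage.  [the lower station: the cat, the ferret, the goat, the pigeon, the wolf | the upper station: the cabbage]
2. Keeper goes back to the lower station alone.  [the lower station: the cat, the ferret, the goat, the pigeon, the wolf | the upper station: the cabbage]
3. Keeper goes to the upper station with the cat.  [the lower station: the ferret, the goat, the pigeon, the wolf | the upper station: the cabbage, the cat]
4. Keeper goes back to the lower station alone.  [the lower station: the ferret, the goat, the pigeon, the wolf | the upper station: the cabbage, the cat]
5. Keeper goes to the upper station with the pigeon.  [the lower station: the ferret, the goat, the wolf | the upper station: the cabbage, the cat, the pigeon]
6. Keeper goes back to the lower station alone.  [the lower station: the ferret, the goat, the wolf | the upper station: the cabbage, the cat, the pigeon]
7. Keeper goes to the upper station with the wolf.  [the lower station: the ferret, the goat | the upper station: the cabbage, the cat, the pigeon, the wolf]
8. Keeper goes back to the lower station with the cabbage.  [the lower station: the cabbage, the ferret, the goat | the upper station: the cat, the pigeon, the wolf]
9. Keeper goes to the upper station with the goat.  [the lower station: the cabbage, the ferret | the upper station: the cat, the goat, the pigeon, the wolf]
10. Keeper goes back to the lower station alone.  [the lower station: the cabbage, the ferret | the upper station: the cat, the goat, the pigeon, the wolf]
11. Keeper goes to the upper station with the ferret.  [the lower station: the cabbage | the upper station: the cat, the ferret, the goat, the pigeon, the wolf]
12. Keeper goes back to the lower station alone.  [the lower station: the cabbage | the upper station: the cat, the ferret, the goat, the pigeon, the wolf]
13. Keeper goes to the upper station with the cabbage.  [the lower station: — | the upper station: the cabbage, the cat, the ferret, the goat, the pigeon, the wolf]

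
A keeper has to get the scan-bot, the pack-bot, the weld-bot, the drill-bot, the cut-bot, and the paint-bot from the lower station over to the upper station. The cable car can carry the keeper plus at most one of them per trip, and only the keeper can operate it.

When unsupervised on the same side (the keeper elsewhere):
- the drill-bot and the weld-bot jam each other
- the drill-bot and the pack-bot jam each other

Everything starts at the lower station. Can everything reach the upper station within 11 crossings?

No

Counting alone: the keeper can take at most 1 across per trip to the upper station, so moving all 6 needs at least 6 loaded trips out, with a return between consecutive ones — at least 11 crossings.
The safety rule pushes this higher. Following every safe sequence of crossings, the most of the 6 that can be at the upper station as the cable car arrives there on crossing 11 is 5 — never all 6.
So the move cannot be finished within 11 crossings. (The shortest complete plan takes 13:)
1. Keeper goes to the upper station with the drill-bot.  [the lower station: the cut-bot, the pack-bot, the paint-bot, the scan-bot, the weld-bot | the upper station: the drill-bot]
2. Keeper goes back to the lower station alone.  [the lower station: the cut-bot, the pack-bot, the paint-bot, the scan-bot, the weld-bot | the upper station: the drill-bot]
3. Keeper goes to the upper station with the scan-bot.  [the lower station: the cut-bot, the pack-bot, the paint-bot, the weld-bot | the upper station: the drill-bot, the scan-bot]
4. Keeper goes back to the lower station alone.  [the lower station: the cut-bot, the pack-bot, the paint-bot, the weld-bot | the upper station: the drill-bot, the scan-bot]
5. Keeper goes to the upper station with the pack-bot.  [the lower station: the cut-bot, the paint-bot, the weld-bot | the upper station: the drill-bot, the pack-bot, the scan-bot]
6. Keeper goes back to the lower station with the drill-bot.  [the lower station: the cut-bot, the drill-bot, the paint-bot, the weld-bot | the upper station: the pack-bot, the scan-bot]
7. Keeper goes to the upper station with the weld-bot.  [the lower station: the cut-bot, the drill-bot, the paint-bot | the upper station: the pack-bot, the scan-bot, the weld-bot]
8. Keeper goes back to the lower station alone.  [the lower station: the cut-bot, the drill-bot, the paint-bot | the upper station: the pack-bot, the scan-bot, the weld-bot]
9. Keeper goes to the upper station with the cut-bot.  [the lower station: the drill-bot, the paint-bot | the upper station: the cut-bot, the pack-bot, the scan-bot, the weld-bot]
10. Keeper goes back to the lower station alone.  [the lower station: the drill-bot, the paint-bot | the upper station: the cut-bot, the pack-bot, the scan-bot, the weld-bot]
11. Keeper goes to the upper station with the paint-bot.  [the lower station: the drill-bot | the upper station: the cut-bot, the pack-bot, the paint-bot, the scan-bot, the weld-bot]
12. Keeper goes back to the lower station alone.  [the lower station: the drill-bot | the upper station: the cut-bot, the pack-bot, the paint-bot, the scan-bot, the weld-bot]
13. Keeper goes to the upper station with the drill-bot.  [the lower station: — | the upper station: the cut-bot, the drill-bot, the pack-bot, the paint-bot, the scan-bot, the weld-bot]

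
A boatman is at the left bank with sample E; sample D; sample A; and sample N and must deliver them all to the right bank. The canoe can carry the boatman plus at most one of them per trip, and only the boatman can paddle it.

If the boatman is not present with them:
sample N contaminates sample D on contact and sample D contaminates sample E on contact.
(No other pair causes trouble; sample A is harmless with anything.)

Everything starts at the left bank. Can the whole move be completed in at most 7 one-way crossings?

No

Counting alone: the boatman can take at most 1 across per trip to the right bank, so moving all 4 needs at least 4 loaded trips out, with a return between consecutive ones — at least 7 crossings.
The safety rule pushes this higher. Following every safe sequence of crossings, the most of the 4 that can be at the right bank as the canoe arrives there on crossing 7 is 3 — never all 4.
So the move cannot be finished within 7 crossings. (The shortest complete plan takes 9:)
1. Boatman goes to the right bank with sample D.
2. Boatman goes back to the left bank alone.
3. Boatman goes to the right bank with sample E.
4. Boatman goes back to the left bank with sample D.
5. Boatman goes to the right bank with sample N.
6. Boatman goes back to the left bank alone.
7. Boatman goes to the right bank with sample A.
8. Boatman goes back to the left bank alone.
9. Boatman goes to the right bank with sample D.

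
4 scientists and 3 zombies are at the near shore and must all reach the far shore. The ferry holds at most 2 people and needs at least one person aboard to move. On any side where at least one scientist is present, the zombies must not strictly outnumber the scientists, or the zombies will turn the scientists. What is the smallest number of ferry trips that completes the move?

11

Counting alone: each trip to the far shore takes at most 2 across and each return brings at least 1 back, so after t trips out (and t−1 returns) at most 2t − (t−1) of the 7 are across; that first reaches 7 at t = 6, so at least 11 crossings are needed.
The plan below uses exactly 11 crossings, so it is optimal:
1. 2 zombies → the far shore.  (the near shore: 4S 1Z; the far shore: 0S 2Z)
2. 1 zombie ← the near shore.  (the near shore: 4S 2Z; the far shore: 0S 1Z)
3. 2 zombies → the far shore.  (the near shore: 4S 0Z; the far shore: 0S 3Z)
4. 1 zombie ← the near shore.  (the near shore: 4S 1Z; the far shore: 0S 2Z)
5. 2 scientists → the far shore.  (the near shore: 2S 1Z; the far shore: 2S 2Z)
6. 1 zombie ← the near shore.  (the near shore: 2S 2Z; the far shore: 2S 1Z)
7. 1 scientist and 1 zombie → the far shore.  (the near shore: 1S 1Z; the far shore: 3S 2Z)
8. 1 scientist ← the near shore.  (the near shore: 2S 1Z; the far shore: 2S 2Z)
9. 1 scientist and 1 zombie → the far shore.  (the near shore: 1S 0Z; the far shore: 3S 3Z)
10. 1 zombie ← the near shore.  (the near shore: 1S 1Z; the far shore: 3S 2Z)
11. 1 scientist and 1 zombie → the far shore.  (the near shore: 0S 0Z; the far shore: 4S 3Z)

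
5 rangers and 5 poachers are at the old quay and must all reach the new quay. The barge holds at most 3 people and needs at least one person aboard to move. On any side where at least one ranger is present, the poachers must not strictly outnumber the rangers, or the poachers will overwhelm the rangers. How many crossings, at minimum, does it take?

11

Counting alone: each trip to the new quay takes at most 3 across and each return brings at least 1 back, so after t trips out (and t−1 returns) at most 3t − (t−1) of the 10 are across; that first reaches 10 at t = 5, so at least 9 crossings are needed.
The safety rule pushes this higher. Following every safe sequence of crossings, the most of the 10 that can be at the new quay as the barge arrives there on crossing 9 is 9 — never all 10.
So no plan with fewer than 11 crossings exists, and this one achieves 11:
1. 2 poachers → the new quay.  (the old quay: 5R 3P; the new quay: 0R 2P)
2. 1 poacher ← the old quay.  (the old quay: 5R 4P; the new quay: 0R 1P)
3. 3 poachers → the new quay.  (the old quay: 5R 1P; the new quay: 0R 4P)
4. 1 poacher ← the old quay.  (the old quay: 5R 2P; the new quay: 0R 3P)
5. 3 rangers → the new quay.  (the old quay: 2R 2P; the new quay: 3R 3P)
6. 1 ranger and 1 poacher ← the old quay.  (the old quay: 3R 3P; the new quay: 2R 2P)
7. 3 rangers → the new quay.  (the old quay: 0R 3P; the new quay: 5R 2P)
8. 1 poacher ← the old quay.  (the old quay: 0R 4P; the new quay: 5R 1P)
9. 2 poachers → the new quay.  (the old quay: 0R 2P; the new quay: 5R 3P)
10. 1 poacher ← the old quay.  (the old quay: 0R 3P; the new quay: 5R 2P)
11. 3 poachers → the new quay.  (the old quay: 0R 0P; the new quay: 5R 5P)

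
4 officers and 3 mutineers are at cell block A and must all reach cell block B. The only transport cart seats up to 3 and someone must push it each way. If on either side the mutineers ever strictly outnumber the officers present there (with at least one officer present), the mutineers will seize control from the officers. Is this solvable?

Yes

1. 3 mutineers → cell block B.  (cell block A: 4O 0M; cell block B: 0O 3M)
2. 1 mutineer ← cell block A.  (cell block A: 4O 1M; cell block B: 0O 2M)
3. 3 officers → cell block B.  (cell block A: 1O 1M; cell block B: 3O 2M)
4. 1 officer ← cell block A.  (cell block A: 2O 1M; cell block B: 2O 2M)
5. 2 officers and 1 mutineer → cell block B.  (cell block A: 0O 0M; cell block B: 4O 3M)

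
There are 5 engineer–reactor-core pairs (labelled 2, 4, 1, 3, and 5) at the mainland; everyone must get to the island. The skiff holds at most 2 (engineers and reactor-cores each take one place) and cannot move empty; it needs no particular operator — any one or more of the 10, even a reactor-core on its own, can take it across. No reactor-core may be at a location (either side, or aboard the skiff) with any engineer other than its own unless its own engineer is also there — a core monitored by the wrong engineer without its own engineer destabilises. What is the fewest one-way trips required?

impossible

Following every safe sequence of crossings from the start, the most of the 10 that can be at the island as the skiff arrives there on crossings 1, 3, 5, 7 is 2, 3, 4, 5 respectively; the best ever achieved is 5 of 10.
From crossing 9 on, no configuration arises that was not already reachable earlier: only 82 distinct safe configurations (who is on which side, and where the skiff is) can ever be reached, none of them has everyone across, and every continuation just revisits them. So no valid plan exists.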